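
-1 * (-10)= 10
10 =10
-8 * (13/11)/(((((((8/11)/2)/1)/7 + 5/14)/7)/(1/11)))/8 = -1.84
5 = 5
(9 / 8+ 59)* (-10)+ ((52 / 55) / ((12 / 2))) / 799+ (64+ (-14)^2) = -179954671 / 527340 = -341.25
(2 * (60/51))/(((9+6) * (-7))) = -8/357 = -0.02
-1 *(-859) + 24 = 883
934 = 934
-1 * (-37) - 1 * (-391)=428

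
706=706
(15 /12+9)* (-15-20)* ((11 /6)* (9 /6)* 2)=-15785 /8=-1973.12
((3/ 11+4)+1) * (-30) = -1740/ 11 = -158.18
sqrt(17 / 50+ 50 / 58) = sqrt(101094) / 290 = 1.10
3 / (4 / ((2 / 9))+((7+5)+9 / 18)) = 6 / 61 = 0.10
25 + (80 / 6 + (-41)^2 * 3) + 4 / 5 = 5082.13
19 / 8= 2.38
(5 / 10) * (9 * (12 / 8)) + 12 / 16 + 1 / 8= 61 / 8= 7.62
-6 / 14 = -3 / 7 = -0.43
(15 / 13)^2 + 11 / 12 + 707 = 1438355 / 2028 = 709.25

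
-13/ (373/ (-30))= 390/ 373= 1.05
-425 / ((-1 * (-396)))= -425 / 396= -1.07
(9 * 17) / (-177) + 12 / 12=0.14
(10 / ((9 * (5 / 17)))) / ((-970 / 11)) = -187 / 4365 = -0.04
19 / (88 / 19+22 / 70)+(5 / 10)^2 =53829 / 13156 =4.09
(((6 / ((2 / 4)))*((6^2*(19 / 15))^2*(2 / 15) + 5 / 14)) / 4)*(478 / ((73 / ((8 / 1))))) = 2786600424 / 63875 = 43625.84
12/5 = 2.40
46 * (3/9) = 46/3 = 15.33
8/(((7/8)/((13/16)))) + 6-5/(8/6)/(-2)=857/56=15.30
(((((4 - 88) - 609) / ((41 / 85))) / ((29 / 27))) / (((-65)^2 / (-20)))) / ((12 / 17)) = 1802493 / 200941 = 8.97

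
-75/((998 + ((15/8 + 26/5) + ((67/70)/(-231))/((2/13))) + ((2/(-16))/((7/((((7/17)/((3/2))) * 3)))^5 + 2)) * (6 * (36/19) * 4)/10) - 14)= -14541410961000/192149827253567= -0.08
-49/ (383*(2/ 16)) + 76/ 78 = -734/ 14937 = -0.05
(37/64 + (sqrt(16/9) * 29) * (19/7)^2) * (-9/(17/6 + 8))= -24169527/101920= -237.14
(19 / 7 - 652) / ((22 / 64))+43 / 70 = -1453927 / 770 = -1888.22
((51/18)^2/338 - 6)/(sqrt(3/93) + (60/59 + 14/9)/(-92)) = -1205174968479 *sqrt(31)/196772891146 - 2089344928159/393545782292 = -39.41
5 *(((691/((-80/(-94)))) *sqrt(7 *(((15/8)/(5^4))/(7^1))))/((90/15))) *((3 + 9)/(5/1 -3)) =32477 *sqrt(30)/800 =222.35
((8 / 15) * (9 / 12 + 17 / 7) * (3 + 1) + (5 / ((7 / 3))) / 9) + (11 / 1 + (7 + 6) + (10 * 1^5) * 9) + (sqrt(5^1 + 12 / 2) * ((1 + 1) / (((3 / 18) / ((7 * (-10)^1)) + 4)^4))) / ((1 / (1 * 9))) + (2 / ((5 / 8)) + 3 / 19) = 560105280000 * sqrt(11) / 7946992159681 + 248132 / 1995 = 124.61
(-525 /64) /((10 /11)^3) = -27951 /2560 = -10.92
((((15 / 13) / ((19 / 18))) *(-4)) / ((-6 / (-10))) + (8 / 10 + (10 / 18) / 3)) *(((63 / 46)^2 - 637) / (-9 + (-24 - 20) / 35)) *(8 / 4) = -1976968521689 / 2533032918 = -780.47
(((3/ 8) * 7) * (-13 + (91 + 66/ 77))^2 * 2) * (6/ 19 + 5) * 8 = 184650624/ 133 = 1388350.56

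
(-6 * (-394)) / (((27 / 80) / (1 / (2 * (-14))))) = -15760 / 63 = -250.16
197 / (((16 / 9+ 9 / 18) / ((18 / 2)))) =31914 / 41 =778.39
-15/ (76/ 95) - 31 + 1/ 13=-49.67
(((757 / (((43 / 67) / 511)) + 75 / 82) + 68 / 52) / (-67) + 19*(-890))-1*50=-79714696021 / 3071146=-25956.01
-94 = -94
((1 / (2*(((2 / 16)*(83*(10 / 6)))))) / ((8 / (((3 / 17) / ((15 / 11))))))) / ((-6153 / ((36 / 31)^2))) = -7128 / 69527413025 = -0.00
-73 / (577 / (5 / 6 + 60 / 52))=-0.25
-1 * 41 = -41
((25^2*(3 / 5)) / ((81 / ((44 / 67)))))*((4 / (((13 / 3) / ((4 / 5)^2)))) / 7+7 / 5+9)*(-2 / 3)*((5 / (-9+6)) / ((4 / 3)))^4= -3059375 / 58968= -51.88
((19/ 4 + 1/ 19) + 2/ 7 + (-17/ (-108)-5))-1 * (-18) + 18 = 260317/ 7182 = 36.25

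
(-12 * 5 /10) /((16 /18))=-6.75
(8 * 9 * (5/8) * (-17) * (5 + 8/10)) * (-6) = 26622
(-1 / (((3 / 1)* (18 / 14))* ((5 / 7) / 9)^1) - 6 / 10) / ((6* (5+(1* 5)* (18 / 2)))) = -0.01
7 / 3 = 2.33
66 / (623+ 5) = 33 / 314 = 0.11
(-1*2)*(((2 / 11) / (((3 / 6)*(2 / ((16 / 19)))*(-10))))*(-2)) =-64 / 1045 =-0.06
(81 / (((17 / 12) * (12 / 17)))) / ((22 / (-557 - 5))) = -22761 / 11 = -2069.18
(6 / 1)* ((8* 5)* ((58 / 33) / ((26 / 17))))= 39440 / 143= 275.80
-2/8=-1/4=-0.25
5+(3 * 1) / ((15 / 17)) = 42 / 5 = 8.40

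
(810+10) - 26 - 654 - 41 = 99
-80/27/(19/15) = -400/171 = -2.34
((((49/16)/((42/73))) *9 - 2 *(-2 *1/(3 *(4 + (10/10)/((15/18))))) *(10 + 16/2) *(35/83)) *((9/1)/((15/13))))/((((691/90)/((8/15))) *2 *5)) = 15491763/5735300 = 2.70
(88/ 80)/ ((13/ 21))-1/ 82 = 4703/ 2665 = 1.76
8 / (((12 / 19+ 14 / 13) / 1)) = 988 / 211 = 4.68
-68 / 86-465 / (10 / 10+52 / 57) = -1143421 / 4687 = -243.96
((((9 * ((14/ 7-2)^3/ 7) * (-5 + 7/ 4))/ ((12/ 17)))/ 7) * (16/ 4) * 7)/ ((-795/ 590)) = 0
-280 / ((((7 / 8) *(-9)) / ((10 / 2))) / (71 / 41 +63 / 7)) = 704000 / 369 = 1907.86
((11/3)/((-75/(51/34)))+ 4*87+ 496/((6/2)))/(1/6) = 76989/25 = 3079.56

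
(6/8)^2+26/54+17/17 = 883/432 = 2.04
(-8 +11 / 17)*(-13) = 1625 / 17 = 95.59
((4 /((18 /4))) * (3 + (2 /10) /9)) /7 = 1088 /2835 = 0.38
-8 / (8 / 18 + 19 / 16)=-1152 / 235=-4.90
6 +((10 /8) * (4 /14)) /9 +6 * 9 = 7565 /126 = 60.04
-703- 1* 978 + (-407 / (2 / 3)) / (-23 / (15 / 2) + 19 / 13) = -814211 / 626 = -1300.66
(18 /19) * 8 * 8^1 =1152 /19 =60.63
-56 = -56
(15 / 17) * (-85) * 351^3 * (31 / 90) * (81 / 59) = -180974260935 / 118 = -1533680177.42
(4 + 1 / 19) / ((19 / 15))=3.20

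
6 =6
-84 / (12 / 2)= -14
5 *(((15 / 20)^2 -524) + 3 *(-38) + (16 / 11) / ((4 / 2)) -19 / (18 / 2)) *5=-25297325 / 1584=-15970.53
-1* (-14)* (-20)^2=5600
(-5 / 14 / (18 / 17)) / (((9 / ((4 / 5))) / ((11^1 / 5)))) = -187 / 2835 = -0.07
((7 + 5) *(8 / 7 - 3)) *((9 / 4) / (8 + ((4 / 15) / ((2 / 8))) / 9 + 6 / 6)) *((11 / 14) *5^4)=-2700.41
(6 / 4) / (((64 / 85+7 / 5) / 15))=1275 / 122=10.45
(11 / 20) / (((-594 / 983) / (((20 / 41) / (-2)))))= 983 / 4428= 0.22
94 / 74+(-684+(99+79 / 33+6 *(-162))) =-1896623 / 1221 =-1553.34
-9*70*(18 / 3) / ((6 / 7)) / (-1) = 4410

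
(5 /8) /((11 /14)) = 35 /44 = 0.80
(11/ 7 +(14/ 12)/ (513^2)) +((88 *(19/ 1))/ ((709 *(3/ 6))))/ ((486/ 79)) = 18322919695/ 7836646482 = 2.34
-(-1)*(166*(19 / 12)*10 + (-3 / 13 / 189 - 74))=2091998 / 819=2554.33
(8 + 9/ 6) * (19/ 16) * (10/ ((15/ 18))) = 1083/ 8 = 135.38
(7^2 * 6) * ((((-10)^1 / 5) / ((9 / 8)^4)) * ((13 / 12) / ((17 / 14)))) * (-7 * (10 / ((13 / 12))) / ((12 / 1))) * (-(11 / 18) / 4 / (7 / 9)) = -38635520 / 111537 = -346.39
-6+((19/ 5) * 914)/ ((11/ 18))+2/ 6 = 936829/ 165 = 5677.75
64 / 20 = 16 / 5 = 3.20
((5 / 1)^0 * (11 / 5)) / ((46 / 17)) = 187 / 230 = 0.81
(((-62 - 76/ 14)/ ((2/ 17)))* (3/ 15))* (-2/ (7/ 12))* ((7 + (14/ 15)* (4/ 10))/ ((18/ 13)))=16481296/ 7875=2092.86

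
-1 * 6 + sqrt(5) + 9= sqrt(5) + 3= 5.24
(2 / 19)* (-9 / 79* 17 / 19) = -306 / 28519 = -0.01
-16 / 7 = -2.29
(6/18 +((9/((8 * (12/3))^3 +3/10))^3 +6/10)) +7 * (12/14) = 3659275200404317648/527780076979814805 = 6.93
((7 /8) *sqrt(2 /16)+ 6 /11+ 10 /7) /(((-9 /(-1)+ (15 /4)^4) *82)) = 28 *sqrt(2) /2170089+ 19456 /167096853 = 0.00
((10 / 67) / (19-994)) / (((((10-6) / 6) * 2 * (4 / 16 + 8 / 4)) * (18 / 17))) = -17 / 352755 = -0.00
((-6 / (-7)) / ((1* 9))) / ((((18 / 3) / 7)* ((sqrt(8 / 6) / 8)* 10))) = 2* sqrt(3) / 45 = 0.08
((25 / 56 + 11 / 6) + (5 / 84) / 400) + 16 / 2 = 23027 / 2240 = 10.28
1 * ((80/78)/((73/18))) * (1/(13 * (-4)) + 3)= 9300/12337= 0.75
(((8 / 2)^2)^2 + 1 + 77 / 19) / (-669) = -4960 / 12711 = -0.39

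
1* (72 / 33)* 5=120 / 11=10.91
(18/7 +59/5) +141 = 5438/35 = 155.37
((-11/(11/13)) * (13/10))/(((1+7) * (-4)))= 169/320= 0.53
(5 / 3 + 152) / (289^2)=461 / 250563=0.00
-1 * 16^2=-256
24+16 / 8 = 26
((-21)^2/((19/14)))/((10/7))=21609/95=227.46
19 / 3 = 6.33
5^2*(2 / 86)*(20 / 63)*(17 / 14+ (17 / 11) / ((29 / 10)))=216750 / 672133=0.32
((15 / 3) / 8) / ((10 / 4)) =1 / 4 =0.25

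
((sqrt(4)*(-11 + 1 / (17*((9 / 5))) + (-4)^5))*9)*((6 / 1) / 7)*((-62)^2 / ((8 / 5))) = -4565230500 / 119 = -38363281.51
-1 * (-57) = 57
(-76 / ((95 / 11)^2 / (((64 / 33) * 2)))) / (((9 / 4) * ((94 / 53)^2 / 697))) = -11026740736 / 28330425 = -389.22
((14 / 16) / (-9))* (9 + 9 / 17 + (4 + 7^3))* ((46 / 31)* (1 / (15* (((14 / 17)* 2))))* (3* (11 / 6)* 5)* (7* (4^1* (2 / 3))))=-10734031 / 10044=-1068.70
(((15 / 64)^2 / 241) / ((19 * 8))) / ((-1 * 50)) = -9 / 300089344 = -0.00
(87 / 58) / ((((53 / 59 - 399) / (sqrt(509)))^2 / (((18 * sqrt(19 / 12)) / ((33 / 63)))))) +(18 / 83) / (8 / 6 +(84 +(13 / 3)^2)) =162 / 77771 +334875681 * sqrt(57) / 12137095168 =0.21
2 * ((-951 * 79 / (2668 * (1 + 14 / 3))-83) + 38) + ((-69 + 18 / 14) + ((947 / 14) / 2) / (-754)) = -1384309769 / 8254792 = -167.70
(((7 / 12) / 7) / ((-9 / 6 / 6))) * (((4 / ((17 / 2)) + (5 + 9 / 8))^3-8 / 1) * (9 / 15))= -140322125 / 2515456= -55.78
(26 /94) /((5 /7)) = 91 /235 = 0.39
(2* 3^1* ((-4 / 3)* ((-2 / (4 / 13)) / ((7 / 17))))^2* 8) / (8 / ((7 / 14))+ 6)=1562912 / 1617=966.55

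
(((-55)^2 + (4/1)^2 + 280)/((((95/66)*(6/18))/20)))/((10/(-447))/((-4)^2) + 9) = 9405709632/611401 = 15383.86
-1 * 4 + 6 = 2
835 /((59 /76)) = 63460 /59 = 1075.59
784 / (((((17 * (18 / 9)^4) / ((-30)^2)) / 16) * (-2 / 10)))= -3528000 / 17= -207529.41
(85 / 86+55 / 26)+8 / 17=33967 / 9503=3.57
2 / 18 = 1 / 9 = 0.11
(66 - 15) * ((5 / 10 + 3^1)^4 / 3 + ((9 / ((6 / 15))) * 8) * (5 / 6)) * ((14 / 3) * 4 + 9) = 13547011 / 48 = 282229.40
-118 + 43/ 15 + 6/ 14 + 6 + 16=-9734/ 105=-92.70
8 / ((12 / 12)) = 8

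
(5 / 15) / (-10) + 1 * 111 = 3329 / 30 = 110.97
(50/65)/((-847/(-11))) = 10/1001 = 0.01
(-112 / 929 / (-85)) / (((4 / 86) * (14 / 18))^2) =599076 / 552755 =1.08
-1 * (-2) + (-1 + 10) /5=19 /5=3.80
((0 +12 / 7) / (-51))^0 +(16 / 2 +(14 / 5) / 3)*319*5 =42749 / 3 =14249.67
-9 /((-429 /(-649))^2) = -20.60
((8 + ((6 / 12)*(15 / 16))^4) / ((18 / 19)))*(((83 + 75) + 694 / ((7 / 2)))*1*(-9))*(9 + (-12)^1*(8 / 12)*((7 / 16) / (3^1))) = -9397685131043 / 44040192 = -213388.83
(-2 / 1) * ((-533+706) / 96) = -173 / 48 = -3.60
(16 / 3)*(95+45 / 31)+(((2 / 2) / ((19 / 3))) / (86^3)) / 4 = 2312597847319 / 4495643808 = 514.41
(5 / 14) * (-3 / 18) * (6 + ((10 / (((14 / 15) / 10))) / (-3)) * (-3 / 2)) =-3.55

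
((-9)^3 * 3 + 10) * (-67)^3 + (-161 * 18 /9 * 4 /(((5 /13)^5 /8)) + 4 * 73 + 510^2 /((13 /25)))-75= 26570261385064 /40625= 654037203.32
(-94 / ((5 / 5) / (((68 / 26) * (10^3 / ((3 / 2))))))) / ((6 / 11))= -35156000 / 117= -300478.63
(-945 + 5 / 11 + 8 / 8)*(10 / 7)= -103790 / 77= -1347.92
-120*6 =-720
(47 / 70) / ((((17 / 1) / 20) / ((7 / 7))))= 94 / 119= 0.79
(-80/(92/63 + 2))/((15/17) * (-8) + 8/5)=26775/6322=4.24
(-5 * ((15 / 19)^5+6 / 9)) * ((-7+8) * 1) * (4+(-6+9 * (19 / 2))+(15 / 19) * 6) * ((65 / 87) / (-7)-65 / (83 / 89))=30550506827364550 / 1019154920103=29976.31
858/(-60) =-143/10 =-14.30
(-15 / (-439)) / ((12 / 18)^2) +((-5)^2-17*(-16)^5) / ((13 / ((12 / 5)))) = 3290920.14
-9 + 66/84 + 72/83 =-8537/1162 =-7.35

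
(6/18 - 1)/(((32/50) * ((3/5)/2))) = -125/36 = -3.47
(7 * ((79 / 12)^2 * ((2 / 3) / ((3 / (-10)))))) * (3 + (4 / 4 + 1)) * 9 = -1092175 / 36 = -30338.19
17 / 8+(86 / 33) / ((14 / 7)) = 3.43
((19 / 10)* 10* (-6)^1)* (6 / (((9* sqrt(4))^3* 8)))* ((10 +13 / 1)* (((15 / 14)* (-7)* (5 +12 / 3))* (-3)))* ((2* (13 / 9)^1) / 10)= -19.73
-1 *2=-2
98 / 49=2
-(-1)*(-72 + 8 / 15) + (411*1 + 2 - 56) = 4283 / 15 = 285.53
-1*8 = -8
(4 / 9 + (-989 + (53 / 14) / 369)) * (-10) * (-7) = -2837125 / 41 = -69198.17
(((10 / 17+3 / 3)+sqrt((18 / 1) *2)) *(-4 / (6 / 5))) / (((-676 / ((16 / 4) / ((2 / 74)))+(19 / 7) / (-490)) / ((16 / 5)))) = 174628160 / 9866341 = 17.70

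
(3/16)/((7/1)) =3/112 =0.03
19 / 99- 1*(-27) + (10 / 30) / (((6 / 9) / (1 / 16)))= 86243 / 3168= 27.22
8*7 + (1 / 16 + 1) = 913 / 16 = 57.06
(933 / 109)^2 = 870489 / 11881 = 73.27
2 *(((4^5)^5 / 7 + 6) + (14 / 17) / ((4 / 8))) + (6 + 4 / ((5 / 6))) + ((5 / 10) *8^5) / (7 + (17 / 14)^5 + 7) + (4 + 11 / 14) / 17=3425881053310097478872011 / 10649777670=321685687670332.13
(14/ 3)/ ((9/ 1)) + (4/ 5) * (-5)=-3.48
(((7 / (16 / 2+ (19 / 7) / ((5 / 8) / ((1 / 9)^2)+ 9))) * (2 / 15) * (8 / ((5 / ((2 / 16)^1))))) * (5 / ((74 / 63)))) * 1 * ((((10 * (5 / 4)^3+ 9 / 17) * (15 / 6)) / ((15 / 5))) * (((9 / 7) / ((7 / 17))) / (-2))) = -327946563 / 127227904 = -2.58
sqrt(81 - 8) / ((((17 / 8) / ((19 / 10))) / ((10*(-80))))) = -12160*sqrt(73) / 17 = -6111.48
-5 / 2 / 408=-5 / 816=-0.01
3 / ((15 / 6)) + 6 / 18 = 23 / 15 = 1.53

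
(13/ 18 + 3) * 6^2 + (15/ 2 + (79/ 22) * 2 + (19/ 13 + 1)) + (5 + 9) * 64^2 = 16443611/ 286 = 57495.14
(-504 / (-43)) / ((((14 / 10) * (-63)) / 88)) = -3520 / 301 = -11.69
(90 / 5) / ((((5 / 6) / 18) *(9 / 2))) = 432 / 5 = 86.40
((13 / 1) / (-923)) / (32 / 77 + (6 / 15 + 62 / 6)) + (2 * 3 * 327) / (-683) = -1794580719 / 624444361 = -2.87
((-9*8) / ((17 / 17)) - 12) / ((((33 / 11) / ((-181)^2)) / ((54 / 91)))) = -7076376 / 13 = -544336.62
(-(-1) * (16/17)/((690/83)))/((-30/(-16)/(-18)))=-10624/9775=-1.09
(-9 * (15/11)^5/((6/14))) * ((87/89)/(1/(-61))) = 84630065625/14333539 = 5904.34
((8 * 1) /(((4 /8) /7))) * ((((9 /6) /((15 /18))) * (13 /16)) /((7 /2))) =234 /5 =46.80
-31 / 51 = -0.61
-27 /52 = -0.52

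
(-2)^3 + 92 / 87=-604 / 87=-6.94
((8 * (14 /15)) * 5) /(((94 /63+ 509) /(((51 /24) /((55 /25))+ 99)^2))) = 11375919723 /15565924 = 730.82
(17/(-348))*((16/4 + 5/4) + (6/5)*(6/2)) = -1003/2320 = -0.43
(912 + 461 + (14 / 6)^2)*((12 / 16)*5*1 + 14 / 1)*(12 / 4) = 440413 / 6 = 73402.17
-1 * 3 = -3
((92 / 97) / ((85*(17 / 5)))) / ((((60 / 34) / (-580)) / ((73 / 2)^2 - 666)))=-3555110 / 4947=-718.64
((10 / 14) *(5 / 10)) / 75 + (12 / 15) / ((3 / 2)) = 113 / 210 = 0.54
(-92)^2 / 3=8464 / 3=2821.33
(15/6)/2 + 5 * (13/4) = 35/2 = 17.50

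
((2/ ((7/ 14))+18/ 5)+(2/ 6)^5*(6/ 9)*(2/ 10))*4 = 110816/ 3645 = 30.40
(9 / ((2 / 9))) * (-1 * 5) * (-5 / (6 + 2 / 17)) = 34425 / 208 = 165.50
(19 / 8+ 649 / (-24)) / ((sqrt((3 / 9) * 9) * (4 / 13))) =-481 * sqrt(3) / 18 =-46.28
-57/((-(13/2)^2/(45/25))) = 2052/845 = 2.43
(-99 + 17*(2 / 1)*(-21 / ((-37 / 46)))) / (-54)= -9727 / 666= -14.61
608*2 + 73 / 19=23177 / 19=1219.84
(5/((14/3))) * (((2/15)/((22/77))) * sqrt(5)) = sqrt(5)/2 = 1.12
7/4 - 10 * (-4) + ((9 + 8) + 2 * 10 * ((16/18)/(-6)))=6025/108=55.79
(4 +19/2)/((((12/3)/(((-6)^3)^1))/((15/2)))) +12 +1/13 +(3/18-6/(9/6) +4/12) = -70966/13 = -5458.92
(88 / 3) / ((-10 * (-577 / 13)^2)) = -0.00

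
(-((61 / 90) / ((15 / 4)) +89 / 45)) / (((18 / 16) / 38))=-442928 / 6075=-72.91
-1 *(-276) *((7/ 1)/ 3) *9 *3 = 17388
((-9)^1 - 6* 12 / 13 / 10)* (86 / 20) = -26703 / 650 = -41.08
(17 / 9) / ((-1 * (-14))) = 17 / 126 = 0.13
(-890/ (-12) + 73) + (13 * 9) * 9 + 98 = 7789/ 6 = 1298.17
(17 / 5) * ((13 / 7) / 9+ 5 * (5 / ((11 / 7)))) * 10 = 379712 / 693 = 547.92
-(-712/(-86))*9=-3204/43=-74.51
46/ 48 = 23/ 24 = 0.96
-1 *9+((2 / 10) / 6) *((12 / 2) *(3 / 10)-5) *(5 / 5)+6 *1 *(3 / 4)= -691 / 150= -4.61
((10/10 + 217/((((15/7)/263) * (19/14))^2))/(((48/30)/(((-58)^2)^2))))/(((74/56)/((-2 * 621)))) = -787921102131579686256/66785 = -11797875303310319.48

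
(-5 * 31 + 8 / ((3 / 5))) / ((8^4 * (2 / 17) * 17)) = -425 / 24576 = -0.02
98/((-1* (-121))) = 98/121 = 0.81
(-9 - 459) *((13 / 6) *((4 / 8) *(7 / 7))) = -507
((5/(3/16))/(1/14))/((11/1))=1120/33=33.94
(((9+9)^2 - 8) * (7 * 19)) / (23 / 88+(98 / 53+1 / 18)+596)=252023904 / 3586945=70.26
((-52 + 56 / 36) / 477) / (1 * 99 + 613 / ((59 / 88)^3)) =-93242066 / 1880655361101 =-0.00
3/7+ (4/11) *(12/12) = 61/77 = 0.79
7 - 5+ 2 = 4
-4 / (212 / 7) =-7 / 53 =-0.13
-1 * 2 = -2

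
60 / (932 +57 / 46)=2760 / 42929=0.06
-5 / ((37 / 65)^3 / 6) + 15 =-7478955 / 50653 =-147.65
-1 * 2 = -2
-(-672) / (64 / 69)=1449 / 2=724.50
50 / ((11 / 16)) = 800 / 11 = 72.73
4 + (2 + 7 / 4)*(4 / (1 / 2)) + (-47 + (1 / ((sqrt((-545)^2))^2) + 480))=138710676 / 297025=467.00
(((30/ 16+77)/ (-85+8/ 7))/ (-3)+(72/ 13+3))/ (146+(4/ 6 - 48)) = 1621189/ 18070208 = 0.09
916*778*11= 7839128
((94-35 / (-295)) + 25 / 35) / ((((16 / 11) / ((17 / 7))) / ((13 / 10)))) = 47606273 / 231280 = 205.84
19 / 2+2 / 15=289 / 30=9.63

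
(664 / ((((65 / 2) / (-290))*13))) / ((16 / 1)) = -4814 / 169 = -28.49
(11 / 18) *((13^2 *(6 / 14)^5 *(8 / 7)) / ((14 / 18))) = 1806948 / 823543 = 2.19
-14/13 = -1.08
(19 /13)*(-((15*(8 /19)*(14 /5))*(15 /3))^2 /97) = -2822400 /23959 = -117.80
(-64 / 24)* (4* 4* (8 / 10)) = -512 / 15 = -34.13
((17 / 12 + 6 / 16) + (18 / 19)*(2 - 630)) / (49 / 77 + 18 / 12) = -2975269 / 10716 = -277.65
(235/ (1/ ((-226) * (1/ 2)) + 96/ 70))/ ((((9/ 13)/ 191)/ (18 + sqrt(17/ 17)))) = 43847483225/ 48501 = 904053.18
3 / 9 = 1 / 3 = 0.33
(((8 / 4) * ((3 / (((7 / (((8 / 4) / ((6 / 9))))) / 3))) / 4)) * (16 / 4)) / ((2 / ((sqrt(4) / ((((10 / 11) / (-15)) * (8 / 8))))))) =-891 / 7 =-127.29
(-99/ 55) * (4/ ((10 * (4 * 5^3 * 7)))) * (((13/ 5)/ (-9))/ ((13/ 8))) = 4/ 109375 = 0.00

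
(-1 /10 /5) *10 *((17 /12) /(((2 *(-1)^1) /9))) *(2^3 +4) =153 /10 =15.30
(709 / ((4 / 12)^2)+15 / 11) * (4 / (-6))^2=93608 / 33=2836.61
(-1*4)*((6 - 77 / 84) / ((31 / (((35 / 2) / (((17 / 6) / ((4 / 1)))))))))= -8540 / 527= -16.20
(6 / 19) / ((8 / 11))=33 / 76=0.43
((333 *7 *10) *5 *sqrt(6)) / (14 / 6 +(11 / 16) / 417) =28800800 *sqrt(6) / 577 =122265.62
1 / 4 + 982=3929 / 4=982.25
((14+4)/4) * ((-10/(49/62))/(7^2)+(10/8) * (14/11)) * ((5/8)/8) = 3167775/6761216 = 0.47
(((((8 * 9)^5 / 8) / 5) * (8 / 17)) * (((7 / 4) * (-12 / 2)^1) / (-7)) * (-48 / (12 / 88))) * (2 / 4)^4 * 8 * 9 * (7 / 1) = -32181550055424 / 85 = -378606471240.28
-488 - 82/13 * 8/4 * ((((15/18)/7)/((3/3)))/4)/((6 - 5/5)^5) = -166530041/341250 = -488.00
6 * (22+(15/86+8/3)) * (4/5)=25636/215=119.24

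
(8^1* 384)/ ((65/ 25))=15360/ 13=1181.54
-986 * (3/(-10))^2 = -4437/50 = -88.74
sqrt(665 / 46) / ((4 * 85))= sqrt(30590) / 15640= 0.01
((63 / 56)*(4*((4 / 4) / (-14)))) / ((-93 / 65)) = 195 / 868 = 0.22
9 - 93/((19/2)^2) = 2877/361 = 7.97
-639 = -639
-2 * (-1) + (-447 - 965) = -1410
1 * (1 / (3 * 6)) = 1 / 18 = 0.06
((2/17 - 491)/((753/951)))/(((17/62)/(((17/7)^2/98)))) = -82006315/602651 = -136.08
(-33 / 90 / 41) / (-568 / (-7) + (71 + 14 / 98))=-77 / 1311180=-0.00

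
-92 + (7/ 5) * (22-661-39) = -5206/ 5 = -1041.20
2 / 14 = 1 / 7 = 0.14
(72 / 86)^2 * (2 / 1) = 2592 / 1849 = 1.40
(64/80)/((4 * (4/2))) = 1/10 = 0.10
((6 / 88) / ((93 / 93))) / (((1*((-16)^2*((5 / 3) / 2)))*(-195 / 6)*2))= -9 / 1830400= -0.00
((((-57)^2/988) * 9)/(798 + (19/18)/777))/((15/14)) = 1321677/38181845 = 0.03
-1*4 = -4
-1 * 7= -7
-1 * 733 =-733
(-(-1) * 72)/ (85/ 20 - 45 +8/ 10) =-1440/ 799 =-1.80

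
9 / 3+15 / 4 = 27 / 4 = 6.75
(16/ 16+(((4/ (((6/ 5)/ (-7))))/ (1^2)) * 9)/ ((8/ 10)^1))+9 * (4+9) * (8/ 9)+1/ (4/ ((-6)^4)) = 333/ 2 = 166.50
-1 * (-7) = 7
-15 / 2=-7.50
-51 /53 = -0.96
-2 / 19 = -0.11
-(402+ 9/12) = -1611/4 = -402.75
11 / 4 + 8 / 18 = 115 / 36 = 3.19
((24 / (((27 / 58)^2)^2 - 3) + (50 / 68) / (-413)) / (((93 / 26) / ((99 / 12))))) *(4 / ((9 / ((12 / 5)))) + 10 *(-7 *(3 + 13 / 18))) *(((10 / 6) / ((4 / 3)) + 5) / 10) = 163324005617904307 / 53711788413024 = 3040.75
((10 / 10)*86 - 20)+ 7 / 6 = 403 / 6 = 67.17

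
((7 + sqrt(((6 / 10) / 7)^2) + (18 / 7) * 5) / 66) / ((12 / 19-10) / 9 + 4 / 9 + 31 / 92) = -610052 / 523985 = -1.16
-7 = -7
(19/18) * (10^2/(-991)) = -950/8919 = -0.11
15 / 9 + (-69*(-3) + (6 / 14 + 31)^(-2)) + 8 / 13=395042711 / 1887600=209.28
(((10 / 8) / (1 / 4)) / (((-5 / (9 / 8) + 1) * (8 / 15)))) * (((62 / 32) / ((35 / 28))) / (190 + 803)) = -45 / 10592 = -0.00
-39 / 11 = -3.55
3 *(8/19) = 24/19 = 1.26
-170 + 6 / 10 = -847 / 5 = -169.40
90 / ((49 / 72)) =6480 / 49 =132.24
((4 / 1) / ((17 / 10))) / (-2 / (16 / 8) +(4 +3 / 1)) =20 / 51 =0.39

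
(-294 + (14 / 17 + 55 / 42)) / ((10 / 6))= -208393 / 1190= -175.12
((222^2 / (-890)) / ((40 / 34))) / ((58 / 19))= -3979683 / 258100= -15.42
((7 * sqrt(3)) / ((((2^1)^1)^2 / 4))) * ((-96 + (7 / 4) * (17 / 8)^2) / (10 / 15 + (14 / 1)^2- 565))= 2.90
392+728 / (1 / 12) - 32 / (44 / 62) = 99912 / 11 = 9082.91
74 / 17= 4.35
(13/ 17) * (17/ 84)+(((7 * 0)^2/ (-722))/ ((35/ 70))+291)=24457/ 84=291.15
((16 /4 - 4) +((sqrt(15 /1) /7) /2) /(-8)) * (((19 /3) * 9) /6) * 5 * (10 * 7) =-114.98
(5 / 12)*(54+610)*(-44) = -36520 / 3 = -12173.33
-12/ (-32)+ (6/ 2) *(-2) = -45/ 8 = -5.62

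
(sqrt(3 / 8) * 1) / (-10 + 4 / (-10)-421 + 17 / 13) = -65 * sqrt(6) / 111824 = -0.00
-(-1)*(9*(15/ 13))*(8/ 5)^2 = 1728/ 65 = 26.58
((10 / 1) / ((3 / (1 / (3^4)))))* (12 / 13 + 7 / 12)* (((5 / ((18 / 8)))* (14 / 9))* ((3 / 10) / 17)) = 16450 / 4349943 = 0.00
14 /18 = 7 /9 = 0.78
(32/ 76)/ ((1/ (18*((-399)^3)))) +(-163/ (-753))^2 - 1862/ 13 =-3548632388716769/ 7371117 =-481423967.18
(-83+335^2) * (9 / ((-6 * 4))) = -168213 / 4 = -42053.25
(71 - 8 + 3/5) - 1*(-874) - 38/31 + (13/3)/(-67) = 29170723/31155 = 936.31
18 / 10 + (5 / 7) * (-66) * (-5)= 8313 / 35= 237.51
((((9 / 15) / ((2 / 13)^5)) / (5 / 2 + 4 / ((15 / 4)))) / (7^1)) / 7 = 3341637 / 83888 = 39.83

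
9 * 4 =36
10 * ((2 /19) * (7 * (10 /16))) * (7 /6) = 1225 /228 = 5.37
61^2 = 3721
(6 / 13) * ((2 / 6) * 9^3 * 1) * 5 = 7290 / 13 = 560.77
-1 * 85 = -85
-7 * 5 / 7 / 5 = -1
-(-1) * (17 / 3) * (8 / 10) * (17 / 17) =68 / 15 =4.53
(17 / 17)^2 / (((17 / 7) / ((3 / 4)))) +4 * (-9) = -2427 / 68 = -35.69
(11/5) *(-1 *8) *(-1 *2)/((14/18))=1584/35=45.26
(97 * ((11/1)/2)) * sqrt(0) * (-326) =0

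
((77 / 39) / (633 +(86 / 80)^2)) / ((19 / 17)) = 0.00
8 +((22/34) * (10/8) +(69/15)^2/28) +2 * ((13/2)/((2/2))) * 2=211609/5950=35.56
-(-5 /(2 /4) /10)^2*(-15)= 15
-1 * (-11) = 11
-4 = -4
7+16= 23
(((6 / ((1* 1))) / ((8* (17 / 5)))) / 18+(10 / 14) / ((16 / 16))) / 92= 2075 / 262752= 0.01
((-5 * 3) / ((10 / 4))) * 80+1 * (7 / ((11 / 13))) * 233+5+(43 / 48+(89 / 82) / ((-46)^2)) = 16644513187 / 11451792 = 1453.44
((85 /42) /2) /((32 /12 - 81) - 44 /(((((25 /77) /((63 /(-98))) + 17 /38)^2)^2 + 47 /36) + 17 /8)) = -58406334162123595 /5261636337268410316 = -0.01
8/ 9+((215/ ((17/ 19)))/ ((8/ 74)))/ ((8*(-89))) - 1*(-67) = 64.77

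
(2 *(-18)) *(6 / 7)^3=-7776 / 343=-22.67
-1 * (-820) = 820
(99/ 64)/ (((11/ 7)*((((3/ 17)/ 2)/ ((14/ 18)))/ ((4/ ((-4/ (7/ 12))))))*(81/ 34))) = -99127/ 46656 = -2.12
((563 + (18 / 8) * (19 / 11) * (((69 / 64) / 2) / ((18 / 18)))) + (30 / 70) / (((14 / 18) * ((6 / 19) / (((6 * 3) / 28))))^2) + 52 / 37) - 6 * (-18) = 2372591953605 / 3502309888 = 677.44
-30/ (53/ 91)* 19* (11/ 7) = -81510/ 53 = -1537.92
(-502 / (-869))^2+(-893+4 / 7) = -4715726739 / 5286127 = -892.09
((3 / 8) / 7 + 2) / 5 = 23 / 56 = 0.41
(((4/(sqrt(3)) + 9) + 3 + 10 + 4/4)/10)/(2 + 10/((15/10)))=sqrt(3)/65 + 69/260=0.29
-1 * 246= -246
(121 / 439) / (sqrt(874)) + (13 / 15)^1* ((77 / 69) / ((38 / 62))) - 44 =-834229 / 19665 + 121* sqrt(874) / 383686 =-42.41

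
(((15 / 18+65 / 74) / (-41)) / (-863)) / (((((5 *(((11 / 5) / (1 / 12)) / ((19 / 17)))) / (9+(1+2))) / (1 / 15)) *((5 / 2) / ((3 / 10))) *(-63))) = -722 / 1156750766325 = -0.00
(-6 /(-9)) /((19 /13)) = 26 /57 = 0.46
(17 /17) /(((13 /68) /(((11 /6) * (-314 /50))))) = -58718 /975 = -60.22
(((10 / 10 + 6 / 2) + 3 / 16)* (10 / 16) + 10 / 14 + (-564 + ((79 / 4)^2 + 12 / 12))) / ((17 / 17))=-169.61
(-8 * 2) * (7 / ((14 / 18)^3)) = -11664 / 49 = -238.04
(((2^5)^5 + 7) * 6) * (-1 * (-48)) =9663678432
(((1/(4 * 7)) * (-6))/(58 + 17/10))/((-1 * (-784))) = -5/1092112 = -0.00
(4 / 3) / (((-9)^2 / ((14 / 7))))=8 / 243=0.03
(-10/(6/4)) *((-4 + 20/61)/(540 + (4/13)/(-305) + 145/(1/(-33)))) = -291200/50494287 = -0.01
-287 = -287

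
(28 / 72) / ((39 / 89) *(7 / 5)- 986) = -3115 / 7892946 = -0.00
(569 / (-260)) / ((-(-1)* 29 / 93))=-52917 / 7540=-7.02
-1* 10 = -10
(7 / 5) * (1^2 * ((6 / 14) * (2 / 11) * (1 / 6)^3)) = 1 / 1980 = 0.00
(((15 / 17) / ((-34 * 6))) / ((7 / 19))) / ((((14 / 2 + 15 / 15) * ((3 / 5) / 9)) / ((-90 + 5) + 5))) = 7125 / 4046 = 1.76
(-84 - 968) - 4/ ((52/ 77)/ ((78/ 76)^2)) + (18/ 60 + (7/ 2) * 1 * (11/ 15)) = -22859363/ 21660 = -1055.37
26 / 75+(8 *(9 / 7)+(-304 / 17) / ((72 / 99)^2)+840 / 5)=5170201 / 35700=144.82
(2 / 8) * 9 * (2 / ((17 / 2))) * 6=54 / 17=3.18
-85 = -85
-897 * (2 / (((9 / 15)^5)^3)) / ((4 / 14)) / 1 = -63873291015625 / 4782969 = -13354318.42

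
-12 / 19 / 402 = -0.00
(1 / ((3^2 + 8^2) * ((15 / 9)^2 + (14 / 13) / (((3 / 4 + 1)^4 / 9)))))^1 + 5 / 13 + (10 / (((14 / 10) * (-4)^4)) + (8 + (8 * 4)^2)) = 134267208056759 / 130051445888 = 1032.42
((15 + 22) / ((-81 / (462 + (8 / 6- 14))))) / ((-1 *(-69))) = -49876 / 16767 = -2.97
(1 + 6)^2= 49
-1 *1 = -1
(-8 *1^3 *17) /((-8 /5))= 85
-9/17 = -0.53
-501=-501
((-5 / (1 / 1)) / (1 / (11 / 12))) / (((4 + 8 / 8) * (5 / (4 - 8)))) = 11 / 15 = 0.73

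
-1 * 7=-7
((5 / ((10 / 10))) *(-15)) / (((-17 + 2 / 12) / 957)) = 430650 / 101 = 4263.86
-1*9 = -9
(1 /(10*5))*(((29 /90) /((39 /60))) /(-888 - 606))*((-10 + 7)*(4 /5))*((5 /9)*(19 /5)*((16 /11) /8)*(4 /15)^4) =564224 /18251369296875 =0.00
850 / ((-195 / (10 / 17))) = -100 / 39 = -2.56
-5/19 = -0.26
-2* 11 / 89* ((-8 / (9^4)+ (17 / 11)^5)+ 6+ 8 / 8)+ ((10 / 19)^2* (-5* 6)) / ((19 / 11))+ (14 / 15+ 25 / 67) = -145643750148255059 / 19644292629167085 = -7.41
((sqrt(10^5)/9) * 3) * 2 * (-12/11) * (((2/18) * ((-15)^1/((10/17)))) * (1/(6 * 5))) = 21.72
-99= -99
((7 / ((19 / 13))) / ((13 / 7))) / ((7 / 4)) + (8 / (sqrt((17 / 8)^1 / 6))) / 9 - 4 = -48 / 19 + 32 * sqrt(51) / 153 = -1.03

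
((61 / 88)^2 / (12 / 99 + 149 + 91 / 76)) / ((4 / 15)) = 3181455 / 265407296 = 0.01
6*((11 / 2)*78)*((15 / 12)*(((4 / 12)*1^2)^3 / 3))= 715 / 18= 39.72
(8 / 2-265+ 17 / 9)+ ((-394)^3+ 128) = -61163115.11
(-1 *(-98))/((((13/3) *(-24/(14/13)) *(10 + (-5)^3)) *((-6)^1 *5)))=-343/1166100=-0.00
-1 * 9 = -9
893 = 893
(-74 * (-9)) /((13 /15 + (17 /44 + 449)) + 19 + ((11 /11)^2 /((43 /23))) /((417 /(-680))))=1.42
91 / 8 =11.38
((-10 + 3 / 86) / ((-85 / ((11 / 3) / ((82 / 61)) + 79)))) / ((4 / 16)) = 3445997 / 89913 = 38.33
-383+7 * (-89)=-1006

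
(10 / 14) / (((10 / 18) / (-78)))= -702 / 7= -100.29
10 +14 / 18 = 97 / 9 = 10.78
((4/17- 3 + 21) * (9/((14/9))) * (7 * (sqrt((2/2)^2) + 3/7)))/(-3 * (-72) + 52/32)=1004400/207179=4.85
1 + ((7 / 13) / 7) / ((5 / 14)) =79 / 65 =1.22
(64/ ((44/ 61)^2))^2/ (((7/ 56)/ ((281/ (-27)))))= -498007209088/ 395307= -1259798.61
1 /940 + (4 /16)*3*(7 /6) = 1647 /1880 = 0.88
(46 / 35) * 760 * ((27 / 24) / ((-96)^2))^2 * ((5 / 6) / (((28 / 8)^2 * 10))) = 437 / 4315938816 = 0.00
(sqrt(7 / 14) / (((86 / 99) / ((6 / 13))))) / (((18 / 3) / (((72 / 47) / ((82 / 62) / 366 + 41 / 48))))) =17972064 * sqrt(2) / 227287723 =0.11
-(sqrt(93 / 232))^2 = -0.40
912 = 912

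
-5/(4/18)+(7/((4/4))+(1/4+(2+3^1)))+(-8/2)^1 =-14.25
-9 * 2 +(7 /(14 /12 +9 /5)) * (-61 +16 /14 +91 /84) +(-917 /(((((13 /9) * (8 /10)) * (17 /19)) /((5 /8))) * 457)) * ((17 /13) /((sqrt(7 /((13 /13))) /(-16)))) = -27889 /178 +560025 * sqrt(7) /154466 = -147.09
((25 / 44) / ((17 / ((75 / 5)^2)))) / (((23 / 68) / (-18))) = -400.20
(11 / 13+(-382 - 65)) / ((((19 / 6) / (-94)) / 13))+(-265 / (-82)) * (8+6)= 134154445 / 779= 172213.66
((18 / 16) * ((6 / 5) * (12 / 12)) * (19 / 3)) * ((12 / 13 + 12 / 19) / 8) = 108 / 65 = 1.66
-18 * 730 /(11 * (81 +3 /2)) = -1752 /121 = -14.48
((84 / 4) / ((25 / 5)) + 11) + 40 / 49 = 3924 / 245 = 16.02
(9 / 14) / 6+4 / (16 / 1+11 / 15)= 2433 / 7028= 0.35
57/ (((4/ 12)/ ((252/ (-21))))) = -2052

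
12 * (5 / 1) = 60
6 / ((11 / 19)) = 114 / 11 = 10.36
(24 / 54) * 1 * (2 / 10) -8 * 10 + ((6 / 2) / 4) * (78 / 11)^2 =-229781 / 5445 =-42.20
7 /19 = 0.37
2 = 2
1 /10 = 0.10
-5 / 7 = -0.71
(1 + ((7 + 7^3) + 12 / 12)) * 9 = 3168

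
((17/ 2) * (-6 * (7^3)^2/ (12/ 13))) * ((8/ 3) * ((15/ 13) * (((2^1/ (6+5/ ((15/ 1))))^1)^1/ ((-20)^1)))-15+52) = -18254301191/ 76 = -240188173.57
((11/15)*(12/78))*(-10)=-44/39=-1.13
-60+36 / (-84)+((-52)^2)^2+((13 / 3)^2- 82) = 460624018 / 63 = 7311492.35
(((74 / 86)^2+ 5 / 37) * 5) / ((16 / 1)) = 0.27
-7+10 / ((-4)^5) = -3589 / 512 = -7.01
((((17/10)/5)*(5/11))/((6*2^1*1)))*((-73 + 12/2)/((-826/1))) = 1139/1090320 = 0.00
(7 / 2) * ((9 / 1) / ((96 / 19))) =399 / 64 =6.23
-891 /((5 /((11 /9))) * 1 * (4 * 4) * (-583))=0.02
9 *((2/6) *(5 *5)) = 75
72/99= 8/11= 0.73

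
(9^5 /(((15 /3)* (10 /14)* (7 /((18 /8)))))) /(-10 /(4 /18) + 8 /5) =-531441 /4340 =-122.45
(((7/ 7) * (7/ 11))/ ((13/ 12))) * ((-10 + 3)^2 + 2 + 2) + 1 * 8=5596/ 143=39.13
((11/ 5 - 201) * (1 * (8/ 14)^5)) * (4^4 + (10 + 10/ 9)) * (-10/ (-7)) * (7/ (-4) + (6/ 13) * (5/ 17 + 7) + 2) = -558772989952/ 33429123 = -16715.16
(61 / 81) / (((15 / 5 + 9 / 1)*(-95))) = -61 / 92340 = -0.00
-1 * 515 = -515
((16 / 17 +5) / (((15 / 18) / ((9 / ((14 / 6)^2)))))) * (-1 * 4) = -196344 / 4165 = -47.14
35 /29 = 1.21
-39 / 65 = -3 / 5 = -0.60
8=8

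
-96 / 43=-2.23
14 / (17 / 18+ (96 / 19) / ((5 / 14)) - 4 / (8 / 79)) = -11970 / 20869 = -0.57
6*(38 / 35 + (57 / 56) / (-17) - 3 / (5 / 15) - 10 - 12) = -428031 / 2380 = -179.84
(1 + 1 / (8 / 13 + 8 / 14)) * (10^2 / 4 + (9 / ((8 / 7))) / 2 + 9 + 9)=149449 / 1728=86.49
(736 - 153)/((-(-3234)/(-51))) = -901/98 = -9.19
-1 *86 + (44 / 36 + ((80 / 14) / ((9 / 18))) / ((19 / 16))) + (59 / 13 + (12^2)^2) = 321574052 / 15561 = 20665.38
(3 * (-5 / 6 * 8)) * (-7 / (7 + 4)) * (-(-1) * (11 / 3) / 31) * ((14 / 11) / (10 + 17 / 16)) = 31360 / 181071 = 0.17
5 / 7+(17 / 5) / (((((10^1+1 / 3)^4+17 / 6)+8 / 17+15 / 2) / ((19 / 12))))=224644457 / 314294680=0.71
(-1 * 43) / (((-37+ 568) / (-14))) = 1.13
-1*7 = -7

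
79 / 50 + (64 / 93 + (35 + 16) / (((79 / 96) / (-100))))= -2275806787 / 367350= -6195.20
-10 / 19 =-0.53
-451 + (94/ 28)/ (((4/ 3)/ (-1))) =-25397/ 56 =-453.52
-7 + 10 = 3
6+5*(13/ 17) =167/ 17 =9.82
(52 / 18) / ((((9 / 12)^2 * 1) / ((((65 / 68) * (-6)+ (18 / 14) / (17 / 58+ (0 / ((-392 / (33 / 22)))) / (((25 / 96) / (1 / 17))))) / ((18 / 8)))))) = -89024 / 28917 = -3.08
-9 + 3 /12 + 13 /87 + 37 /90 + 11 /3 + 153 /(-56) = -530191 /73080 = -7.25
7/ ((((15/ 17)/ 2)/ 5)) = 238/ 3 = 79.33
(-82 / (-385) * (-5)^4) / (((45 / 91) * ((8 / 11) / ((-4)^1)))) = -1480.56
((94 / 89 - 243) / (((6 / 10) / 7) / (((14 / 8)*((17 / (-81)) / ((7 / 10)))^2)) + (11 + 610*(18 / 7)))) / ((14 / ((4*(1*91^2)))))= -6441621174625 / 17780949817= -362.28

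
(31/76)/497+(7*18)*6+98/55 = 1574263121/2077460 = 757.78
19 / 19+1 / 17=18 / 17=1.06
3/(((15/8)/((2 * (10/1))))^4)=1048576/27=38836.15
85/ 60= 17/ 12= 1.42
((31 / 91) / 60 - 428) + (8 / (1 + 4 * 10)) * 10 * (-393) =-267473209 / 223860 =-1194.82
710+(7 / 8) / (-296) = 1681273 / 2368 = 710.00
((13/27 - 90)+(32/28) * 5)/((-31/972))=570204/217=2627.67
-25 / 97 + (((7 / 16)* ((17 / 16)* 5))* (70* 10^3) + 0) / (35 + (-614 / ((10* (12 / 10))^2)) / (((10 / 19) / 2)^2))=-56815594475 / 9278438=-6123.40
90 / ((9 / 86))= 860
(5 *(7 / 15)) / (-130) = -7 / 390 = -0.02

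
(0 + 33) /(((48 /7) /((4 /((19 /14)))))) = 539 /38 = 14.18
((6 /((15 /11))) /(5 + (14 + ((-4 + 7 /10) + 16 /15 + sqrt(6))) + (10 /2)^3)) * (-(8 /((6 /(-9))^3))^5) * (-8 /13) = -64443351953376 /235073917 + 454573373760 * sqrt(6) /235073917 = -269404.11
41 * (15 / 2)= 615 / 2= 307.50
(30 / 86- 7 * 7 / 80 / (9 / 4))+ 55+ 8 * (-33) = -1617067 / 7740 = -208.92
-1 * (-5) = 5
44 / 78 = 22 / 39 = 0.56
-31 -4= -35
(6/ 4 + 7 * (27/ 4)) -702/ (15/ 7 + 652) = 47.68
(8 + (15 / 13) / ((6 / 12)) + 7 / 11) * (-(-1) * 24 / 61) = 4.31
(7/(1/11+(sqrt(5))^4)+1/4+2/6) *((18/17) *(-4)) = -84/23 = -3.65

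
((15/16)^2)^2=50625/65536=0.77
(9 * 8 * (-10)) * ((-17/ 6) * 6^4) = 2643840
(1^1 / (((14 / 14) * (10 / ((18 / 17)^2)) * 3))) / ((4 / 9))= 243 / 2890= 0.08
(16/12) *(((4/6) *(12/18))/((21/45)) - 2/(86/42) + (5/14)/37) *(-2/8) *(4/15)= 1966/1503495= 0.00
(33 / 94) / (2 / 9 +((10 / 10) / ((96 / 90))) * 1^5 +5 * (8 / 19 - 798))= -45144 / 512662229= -0.00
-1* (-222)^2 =-49284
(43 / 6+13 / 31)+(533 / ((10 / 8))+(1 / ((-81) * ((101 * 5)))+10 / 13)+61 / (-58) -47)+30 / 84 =2590517285093 / 6692794290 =387.06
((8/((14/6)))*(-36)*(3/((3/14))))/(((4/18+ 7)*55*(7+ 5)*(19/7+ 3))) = -1134/17875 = -0.06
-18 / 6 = -3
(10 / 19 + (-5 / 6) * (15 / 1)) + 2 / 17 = -7659 / 646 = -11.86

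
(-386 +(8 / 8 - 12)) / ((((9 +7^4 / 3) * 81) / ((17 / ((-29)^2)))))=-6749 / 55132596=-0.00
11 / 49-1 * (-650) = 31861 / 49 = 650.22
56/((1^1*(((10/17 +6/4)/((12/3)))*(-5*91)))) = -0.24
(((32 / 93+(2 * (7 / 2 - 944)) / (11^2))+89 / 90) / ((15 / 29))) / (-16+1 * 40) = -12649249 / 11048400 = -1.14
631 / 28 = 22.54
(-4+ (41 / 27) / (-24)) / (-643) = 2633 / 416664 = 0.01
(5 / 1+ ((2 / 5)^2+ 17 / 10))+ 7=693 / 50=13.86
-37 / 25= -1.48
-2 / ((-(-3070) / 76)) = -76 / 1535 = -0.05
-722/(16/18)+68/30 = -48599/60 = -809.98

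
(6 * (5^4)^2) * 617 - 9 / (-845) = 1221949218759 / 845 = 1446093750.01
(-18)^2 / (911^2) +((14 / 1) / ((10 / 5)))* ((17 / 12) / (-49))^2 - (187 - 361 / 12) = -6431987106011 / 40991458032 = -156.91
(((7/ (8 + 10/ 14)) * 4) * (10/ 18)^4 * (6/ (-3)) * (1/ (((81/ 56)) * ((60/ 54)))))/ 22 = -686000/ 39621879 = -0.02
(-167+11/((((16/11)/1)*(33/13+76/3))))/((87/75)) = -72493625/504368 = -143.73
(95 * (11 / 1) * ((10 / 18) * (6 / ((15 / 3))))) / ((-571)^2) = 2090 / 978123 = 0.00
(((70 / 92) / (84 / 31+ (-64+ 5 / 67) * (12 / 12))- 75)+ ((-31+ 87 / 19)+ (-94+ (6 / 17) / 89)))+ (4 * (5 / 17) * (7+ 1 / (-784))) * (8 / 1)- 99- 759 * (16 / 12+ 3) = -5795849955856543 / 1647690821602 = -3517.56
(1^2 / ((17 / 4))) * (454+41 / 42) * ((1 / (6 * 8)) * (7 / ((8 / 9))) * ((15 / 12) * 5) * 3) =329.31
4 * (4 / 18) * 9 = 8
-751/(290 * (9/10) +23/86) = -2.87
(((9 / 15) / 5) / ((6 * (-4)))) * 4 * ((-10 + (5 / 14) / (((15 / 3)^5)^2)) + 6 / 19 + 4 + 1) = 2433593731 / 25976562500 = 0.09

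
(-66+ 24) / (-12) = 7 / 2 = 3.50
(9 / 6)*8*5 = 60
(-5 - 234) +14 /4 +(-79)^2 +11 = 12033 /2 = 6016.50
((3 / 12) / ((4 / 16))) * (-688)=-688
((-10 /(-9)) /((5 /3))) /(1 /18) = 12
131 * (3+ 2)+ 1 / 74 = 655.01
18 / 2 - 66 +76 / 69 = -3857 / 69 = -55.90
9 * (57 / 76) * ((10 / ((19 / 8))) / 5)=108 / 19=5.68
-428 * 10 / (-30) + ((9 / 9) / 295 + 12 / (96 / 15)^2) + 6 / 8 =32559623 / 226560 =143.71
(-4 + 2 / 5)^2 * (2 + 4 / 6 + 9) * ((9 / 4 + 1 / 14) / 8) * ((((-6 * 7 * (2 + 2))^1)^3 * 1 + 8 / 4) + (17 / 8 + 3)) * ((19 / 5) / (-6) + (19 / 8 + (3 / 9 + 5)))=-3767998589667 / 2560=-1471874449.09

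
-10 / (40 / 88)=-22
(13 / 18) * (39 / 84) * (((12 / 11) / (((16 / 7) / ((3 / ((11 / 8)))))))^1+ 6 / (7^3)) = 309439 / 871563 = 0.36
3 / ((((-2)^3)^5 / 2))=-3 / 16384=-0.00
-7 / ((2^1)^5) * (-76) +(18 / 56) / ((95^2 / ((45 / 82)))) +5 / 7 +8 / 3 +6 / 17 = 537878107 / 26419785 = 20.36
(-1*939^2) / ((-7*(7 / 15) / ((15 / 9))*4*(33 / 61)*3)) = 149402725 / 2156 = 69296.25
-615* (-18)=11070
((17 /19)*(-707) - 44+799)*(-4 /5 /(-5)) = 9304 /475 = 19.59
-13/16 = -0.81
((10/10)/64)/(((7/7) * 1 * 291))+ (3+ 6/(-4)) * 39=1089505/18624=58.50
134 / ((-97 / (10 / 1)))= -1340 / 97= -13.81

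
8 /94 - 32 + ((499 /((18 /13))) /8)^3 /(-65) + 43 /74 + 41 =-36265432802369 /25963130880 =-1396.81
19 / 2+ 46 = 111 / 2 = 55.50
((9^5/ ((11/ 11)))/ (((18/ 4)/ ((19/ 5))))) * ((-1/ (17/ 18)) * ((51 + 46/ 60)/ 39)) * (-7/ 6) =451722663/ 5525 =81759.76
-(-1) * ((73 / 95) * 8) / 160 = 73 / 1900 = 0.04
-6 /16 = -3 /8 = -0.38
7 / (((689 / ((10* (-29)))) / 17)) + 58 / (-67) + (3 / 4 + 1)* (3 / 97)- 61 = -2004243677 / 17911244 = -111.90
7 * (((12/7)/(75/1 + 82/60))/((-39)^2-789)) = 30/139751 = 0.00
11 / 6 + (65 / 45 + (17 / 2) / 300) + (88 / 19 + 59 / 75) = 298373 / 34200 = 8.72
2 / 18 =1 / 9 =0.11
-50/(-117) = 50/117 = 0.43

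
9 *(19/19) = 9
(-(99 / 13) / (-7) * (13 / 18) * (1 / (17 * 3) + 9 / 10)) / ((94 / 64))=5896 / 11985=0.49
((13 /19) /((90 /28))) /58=91 /24795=0.00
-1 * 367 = -367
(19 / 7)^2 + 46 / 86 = 16650 / 2107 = 7.90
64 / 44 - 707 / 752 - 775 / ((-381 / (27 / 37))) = 77691445 / 38870128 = 2.00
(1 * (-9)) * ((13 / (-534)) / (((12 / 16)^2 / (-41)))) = -4264 / 267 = -15.97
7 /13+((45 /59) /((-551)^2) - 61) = -14079192189 /232861967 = -60.46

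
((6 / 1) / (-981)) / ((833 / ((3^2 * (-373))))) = 2238 / 90797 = 0.02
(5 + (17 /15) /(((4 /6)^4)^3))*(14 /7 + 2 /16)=52936283 /163840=323.10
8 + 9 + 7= 24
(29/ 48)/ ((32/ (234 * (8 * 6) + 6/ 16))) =868637/ 4096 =212.07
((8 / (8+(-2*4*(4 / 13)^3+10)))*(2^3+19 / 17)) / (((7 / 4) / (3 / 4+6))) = 36777780 / 2322523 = 15.84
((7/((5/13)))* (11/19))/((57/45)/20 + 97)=60060/553261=0.11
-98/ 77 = -14/ 11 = -1.27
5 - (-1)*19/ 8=59/ 8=7.38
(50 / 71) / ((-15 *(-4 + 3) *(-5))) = -2 / 213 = -0.01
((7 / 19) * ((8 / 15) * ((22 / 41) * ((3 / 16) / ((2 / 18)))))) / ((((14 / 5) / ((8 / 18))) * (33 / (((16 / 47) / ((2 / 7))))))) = 0.00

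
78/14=39/7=5.57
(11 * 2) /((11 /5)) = 10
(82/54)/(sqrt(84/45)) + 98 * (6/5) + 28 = 41 * sqrt(105)/378 + 728/5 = 146.71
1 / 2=0.50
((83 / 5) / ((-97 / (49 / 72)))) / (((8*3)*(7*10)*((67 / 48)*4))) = -0.00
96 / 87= 32 / 29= 1.10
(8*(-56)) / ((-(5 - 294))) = -1.55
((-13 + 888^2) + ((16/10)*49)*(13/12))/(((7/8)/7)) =94633912/15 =6308927.47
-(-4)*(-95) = -380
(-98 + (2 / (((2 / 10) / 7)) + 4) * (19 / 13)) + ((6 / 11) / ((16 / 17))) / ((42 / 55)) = 15889 / 1456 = 10.91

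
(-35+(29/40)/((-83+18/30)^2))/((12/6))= -47528175/2715904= -17.50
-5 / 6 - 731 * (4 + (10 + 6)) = -87725 / 6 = -14620.83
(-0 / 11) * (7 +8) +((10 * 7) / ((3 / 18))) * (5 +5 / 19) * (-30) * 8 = -10080000 / 19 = -530526.32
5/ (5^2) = 1/ 5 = 0.20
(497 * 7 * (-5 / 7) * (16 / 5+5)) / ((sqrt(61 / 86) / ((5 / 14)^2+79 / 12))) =-5743403 * sqrt(5246) / 2562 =-162369.45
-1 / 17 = -0.06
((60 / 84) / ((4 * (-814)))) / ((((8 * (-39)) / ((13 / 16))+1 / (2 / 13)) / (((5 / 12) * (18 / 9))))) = 5 / 10324776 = 0.00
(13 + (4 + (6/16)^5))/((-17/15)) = -8359485/557056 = -15.01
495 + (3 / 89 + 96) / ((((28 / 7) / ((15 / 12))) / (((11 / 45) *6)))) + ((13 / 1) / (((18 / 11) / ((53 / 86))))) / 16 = 1188854315 / 2204352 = 539.32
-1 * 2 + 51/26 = -1/26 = -0.04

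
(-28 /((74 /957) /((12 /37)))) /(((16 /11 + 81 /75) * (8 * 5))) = -1105335 /954193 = -1.16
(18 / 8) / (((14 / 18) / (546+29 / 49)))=2169423 / 1372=1581.21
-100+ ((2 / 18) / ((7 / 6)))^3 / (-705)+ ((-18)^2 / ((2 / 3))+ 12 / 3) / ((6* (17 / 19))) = -968469211 / 110993085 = -8.73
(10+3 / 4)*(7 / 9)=301 / 36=8.36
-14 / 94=-7 / 47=-0.15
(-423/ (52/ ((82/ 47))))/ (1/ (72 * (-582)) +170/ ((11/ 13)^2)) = -935485848/ 15650723387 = -0.06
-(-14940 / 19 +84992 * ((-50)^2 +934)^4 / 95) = -11818958625332239412 / 95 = -124410090792970941.18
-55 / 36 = -1.53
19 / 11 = 1.73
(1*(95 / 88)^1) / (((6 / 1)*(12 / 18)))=95 / 352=0.27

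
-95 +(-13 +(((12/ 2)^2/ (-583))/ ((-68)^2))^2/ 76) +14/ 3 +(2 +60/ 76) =-10412216205282253/ 103558946728512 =-100.54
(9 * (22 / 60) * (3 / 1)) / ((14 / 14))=99 / 10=9.90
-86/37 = -2.32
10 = 10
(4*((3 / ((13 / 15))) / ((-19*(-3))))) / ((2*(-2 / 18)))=-270 / 247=-1.09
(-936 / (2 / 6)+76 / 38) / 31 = -2806 / 31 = -90.52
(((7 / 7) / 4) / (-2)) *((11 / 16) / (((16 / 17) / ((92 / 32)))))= -4301 / 16384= -0.26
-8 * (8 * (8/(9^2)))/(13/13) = -512/81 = -6.32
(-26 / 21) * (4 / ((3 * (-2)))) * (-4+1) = -52 / 21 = -2.48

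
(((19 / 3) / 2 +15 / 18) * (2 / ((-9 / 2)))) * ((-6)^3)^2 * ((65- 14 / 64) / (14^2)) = -27414.37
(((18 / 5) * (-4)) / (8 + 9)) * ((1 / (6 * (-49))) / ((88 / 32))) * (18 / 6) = 144 / 45815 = 0.00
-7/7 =-1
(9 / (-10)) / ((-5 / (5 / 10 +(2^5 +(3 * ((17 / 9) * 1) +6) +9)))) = 957 / 100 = 9.57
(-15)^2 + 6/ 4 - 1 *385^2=-295997/ 2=-147998.50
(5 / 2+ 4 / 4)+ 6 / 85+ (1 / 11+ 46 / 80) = 31689 / 7480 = 4.24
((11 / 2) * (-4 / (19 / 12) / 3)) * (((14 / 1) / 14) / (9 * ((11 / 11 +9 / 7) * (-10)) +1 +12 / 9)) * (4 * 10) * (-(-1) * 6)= 5.47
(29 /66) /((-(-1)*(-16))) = -29 /1056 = -0.03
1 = 1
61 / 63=0.97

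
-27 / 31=-0.87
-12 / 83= -0.14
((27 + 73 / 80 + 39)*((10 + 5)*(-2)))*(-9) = 144531 / 8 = 18066.38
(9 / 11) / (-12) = -3 / 44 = -0.07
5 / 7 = 0.71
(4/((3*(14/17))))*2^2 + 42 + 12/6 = 1060/21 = 50.48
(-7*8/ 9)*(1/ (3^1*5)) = -56/ 135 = -0.41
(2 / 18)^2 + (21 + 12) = 2674 / 81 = 33.01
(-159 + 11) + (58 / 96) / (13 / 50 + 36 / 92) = -2643773 / 17976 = -147.07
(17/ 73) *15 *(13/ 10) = 663/ 146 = 4.54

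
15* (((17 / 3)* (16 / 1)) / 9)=1360 / 9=151.11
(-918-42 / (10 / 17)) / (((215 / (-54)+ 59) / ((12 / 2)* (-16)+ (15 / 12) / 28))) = 1435466043 / 831880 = 1725.57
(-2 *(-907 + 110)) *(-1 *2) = -3188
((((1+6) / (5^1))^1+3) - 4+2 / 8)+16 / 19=1.49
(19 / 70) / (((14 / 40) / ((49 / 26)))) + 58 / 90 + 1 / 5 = 1349 / 585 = 2.31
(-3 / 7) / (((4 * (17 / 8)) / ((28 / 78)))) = -4 / 221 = -0.02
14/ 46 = 7/ 23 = 0.30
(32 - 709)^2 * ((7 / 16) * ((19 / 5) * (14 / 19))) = 22458121 / 40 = 561453.02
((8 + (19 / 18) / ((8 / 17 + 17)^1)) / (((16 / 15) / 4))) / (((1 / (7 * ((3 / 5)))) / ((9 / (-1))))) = -301637 / 264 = -1142.56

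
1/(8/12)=3/2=1.50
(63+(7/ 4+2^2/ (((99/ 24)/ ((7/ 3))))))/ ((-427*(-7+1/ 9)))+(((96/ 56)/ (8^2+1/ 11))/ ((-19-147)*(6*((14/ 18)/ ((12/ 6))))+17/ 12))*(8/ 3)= 2604137871/ 115245028360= 0.02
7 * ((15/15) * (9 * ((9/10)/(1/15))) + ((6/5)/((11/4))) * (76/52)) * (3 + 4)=5984.75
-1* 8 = -8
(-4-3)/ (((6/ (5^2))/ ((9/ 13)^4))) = -382725/ 57122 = -6.70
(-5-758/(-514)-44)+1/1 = -11957/257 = -46.53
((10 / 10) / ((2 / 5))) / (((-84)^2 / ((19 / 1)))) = 95 / 14112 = 0.01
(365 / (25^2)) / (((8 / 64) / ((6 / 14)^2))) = 5256 / 6125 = 0.86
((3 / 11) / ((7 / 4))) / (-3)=-0.05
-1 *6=-6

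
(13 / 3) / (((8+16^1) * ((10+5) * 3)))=13 / 3240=0.00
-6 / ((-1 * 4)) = 3 / 2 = 1.50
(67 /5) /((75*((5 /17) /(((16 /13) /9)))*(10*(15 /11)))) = 100232 /16453125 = 0.01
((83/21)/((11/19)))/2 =1577/462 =3.41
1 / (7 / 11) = 1.57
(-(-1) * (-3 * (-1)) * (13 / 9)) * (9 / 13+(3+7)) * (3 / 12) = 139 / 12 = 11.58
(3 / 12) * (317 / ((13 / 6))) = 951 / 26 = 36.58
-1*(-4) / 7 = 4 / 7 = 0.57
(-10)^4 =10000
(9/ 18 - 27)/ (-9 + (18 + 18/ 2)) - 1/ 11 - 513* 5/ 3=-339199/ 396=-856.56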